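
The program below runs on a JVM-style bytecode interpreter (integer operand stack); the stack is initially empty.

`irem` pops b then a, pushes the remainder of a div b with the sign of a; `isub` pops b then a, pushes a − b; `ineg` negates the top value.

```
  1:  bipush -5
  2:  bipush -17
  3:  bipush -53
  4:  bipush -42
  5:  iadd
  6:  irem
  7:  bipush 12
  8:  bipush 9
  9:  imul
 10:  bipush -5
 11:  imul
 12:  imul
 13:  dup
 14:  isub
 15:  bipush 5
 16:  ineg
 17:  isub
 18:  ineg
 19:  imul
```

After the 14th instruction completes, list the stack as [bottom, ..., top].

[-5, 0]

bipush -5  : [-5]
bipush -17 : [-5, -17]
bipush -53 : [-5, -17, -53]
bipush -42 : [-5, -17, -53, -42]
iadd       : [-5, -17, -95]
irem       : [-5, -17]
bipush 12  : [-5, -17, 12]
bipush 9   : [-5, -17, 12, 9]
imul       : [-5, -17, 108]
bipush -5  : [-5, -17, 108, -5]
imul       : [-5, -17, -540]
imul       : [-5, 9180]
dup        : [-5, 9180, 9180]
isub       : [-5, 0]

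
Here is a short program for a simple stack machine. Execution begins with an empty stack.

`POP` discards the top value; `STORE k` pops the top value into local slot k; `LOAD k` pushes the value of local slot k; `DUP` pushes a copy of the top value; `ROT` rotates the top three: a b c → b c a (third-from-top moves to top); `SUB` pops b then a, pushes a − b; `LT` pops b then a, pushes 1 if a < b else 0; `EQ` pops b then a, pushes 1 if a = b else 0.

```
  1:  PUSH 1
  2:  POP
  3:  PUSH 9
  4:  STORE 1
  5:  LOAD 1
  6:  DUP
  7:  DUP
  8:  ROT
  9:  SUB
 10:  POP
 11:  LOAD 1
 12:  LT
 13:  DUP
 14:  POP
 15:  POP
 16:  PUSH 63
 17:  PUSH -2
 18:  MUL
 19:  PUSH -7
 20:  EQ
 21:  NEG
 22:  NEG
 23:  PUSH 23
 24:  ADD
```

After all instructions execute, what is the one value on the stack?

23

PUSH 1  : [1]
POP     : []
PUSH 9  : [9]
STORE 1 : []
LOAD 1  : [9]
DUP     : [9, 9]
DUP     : [9, 9, 9]
ROT     : [9, 9, 9]
SUB     : [9, 0]
POP     : [9]
LOAD 1  : [9, 9]
LT      : [0]
DUP     : [0, 0]
POP     : [0]
POP     : []
PUSH 63 : [63]
PUSH -2 : [63, -2]
MUL     : [-126]
PUSH -7 : [-126, -7]
EQ      : [0]
NEG     : [0]
NEG     : [0]
PUSH 23 : [0, 23]
ADD     : [23]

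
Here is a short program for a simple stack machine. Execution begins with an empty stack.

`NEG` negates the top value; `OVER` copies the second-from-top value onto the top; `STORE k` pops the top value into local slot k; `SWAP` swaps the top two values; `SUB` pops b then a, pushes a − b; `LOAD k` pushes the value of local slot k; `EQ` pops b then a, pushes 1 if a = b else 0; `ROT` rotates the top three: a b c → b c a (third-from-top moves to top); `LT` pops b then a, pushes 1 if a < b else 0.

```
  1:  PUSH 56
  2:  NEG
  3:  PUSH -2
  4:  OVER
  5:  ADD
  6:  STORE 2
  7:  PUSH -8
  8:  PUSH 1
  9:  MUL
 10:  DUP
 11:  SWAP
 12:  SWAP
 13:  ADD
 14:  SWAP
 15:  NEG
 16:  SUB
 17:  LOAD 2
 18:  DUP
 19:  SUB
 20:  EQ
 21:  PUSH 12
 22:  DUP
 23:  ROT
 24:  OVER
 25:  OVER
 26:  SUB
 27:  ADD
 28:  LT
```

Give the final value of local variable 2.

PUSH 56 : [56]
NEG     : [-56]
PUSH -2 : [-56, -2]
OVER    : [-56, -2, -56]
ADD     : [-56, -58]
STORE 2 : [-56]
PUSH -8 : [-56, -8]
PUSH 1  : [-56, -8, 1]
MUL     : [-56, -8]
DUP     : [-56, -8, -8]
SWAP    : [-56, -8, -8]
SWAP    : [-56, -8, -8]
ADD     : [-56, -16]
SWAP    : [-16, -56]
NEG     : [-16, 56]
SUB     : [-72]
LOAD 2  : [-72, -58]
DUP     : [-72, -58, -58]
SUB     : [-72, 0]
EQ      : [0]
PUSH 12 : [0, 12]
DUP     : [0, 12, 12]
ROT     : [12, 12, 0]
OVER    : [12, 12, 0, 12]
OVER    : [12, 12, 0, 12, 0]
SUB     : [12, 12, 0, 12]
ADD     : [12, 12, 12]
LT      : [12, 0]

-58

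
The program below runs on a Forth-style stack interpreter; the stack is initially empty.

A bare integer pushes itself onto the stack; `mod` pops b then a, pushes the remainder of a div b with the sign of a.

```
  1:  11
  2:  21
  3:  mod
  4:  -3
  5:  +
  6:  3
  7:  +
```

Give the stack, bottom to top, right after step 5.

[8]

11   [11]
21   [11, 21]
mod  [11]
-3   [11, -3]
+    [8]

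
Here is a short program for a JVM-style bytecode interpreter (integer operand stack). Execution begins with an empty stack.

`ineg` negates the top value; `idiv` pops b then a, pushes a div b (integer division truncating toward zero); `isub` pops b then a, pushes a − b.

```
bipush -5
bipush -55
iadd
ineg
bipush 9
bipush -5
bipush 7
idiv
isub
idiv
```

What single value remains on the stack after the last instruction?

6

bipush -5   [-5]
bipush -55  [-5, -55]
iadd        [-60]
ineg        [60]
bipush 9    [60, 9]
bipush -5   [60, 9, -5]
bipush 7    [60, 9, -5, 7]
idiv        [60, 9, 0]
isub        [60, 9]
idiv        [6]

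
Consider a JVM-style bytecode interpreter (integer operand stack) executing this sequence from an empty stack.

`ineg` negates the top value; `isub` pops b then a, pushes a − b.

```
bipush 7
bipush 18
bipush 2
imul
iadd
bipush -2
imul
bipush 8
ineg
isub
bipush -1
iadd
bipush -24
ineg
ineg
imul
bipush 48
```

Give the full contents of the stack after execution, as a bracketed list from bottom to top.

[1896, 48]

bipush 7   → 7
bipush 18  → 7 18
bipush 2   → 7 18 2
imul       → 7 36
iadd       → 43
bipush -2  → 43 -2
imul       → -86
bipush 8   → -86 8
ineg       → -86 -8
isub       → -78
bipush -1  → -78 -1
iadd       → -79
bipush -24 → -79 -24
ineg       → -79 24
ineg       → -79 -24
imul       → 1896
bipush 48  → 1896 48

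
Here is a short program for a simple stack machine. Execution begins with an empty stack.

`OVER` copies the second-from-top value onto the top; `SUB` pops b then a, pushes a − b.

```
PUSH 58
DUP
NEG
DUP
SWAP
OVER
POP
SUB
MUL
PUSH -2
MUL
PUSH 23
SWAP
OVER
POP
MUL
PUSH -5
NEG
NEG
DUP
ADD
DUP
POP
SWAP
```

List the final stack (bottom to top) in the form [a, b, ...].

PUSH 58 : [58]
DUP     : [58, 58]
NEG     : [58, -58]
DUP     : [58, -58, -58]
SWAP    : [58, -58, -58]
OVER    : [58, -58, -58, -58]
POP     : [58, -58, -58]
SUB     : [58, 0]
MUL     : [0]
PUSH -2 : [0, -2]
MUL     : [0]
PUSH 23 : [0, 23]
SWAP    : [23, 0]
OVER    : [23, 0, 23]
POP     : [23, 0]
MUL     : [0]
PUSH -5 : [0, -5]
NEG     : [0, 5]
NEG     : [0, -5]
DUP     : [0, -5, -5]
ADD     : [0, -10]
DUP     : [0, -10, -10]
POP     : [0, -10]
SWAP    : [-10, 0]

[-10, 0]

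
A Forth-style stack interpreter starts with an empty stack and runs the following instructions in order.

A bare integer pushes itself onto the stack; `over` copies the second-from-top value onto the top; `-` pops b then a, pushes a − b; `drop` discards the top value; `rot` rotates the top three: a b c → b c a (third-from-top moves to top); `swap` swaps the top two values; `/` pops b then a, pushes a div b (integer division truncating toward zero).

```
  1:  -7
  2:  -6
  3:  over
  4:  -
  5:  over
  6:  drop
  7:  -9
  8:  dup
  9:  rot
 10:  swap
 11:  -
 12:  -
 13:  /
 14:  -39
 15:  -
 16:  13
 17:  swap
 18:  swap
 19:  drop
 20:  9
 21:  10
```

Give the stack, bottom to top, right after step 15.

[39]

-7   -> -7
-6   -> -7 -6
over -> -7 -6 -7
-    -> -7 1
over -> -7 1 -7
drop -> -7 1
-9   -> -7 1 -9
dup  -> -7 1 -9 -9
rot  -> -7 -9 -9 1
swap -> -7 -9 1 -9
-    -> -7 -9 10
-    -> -7 -19
/    -> 0
-39  -> 0 -39
-    -> 39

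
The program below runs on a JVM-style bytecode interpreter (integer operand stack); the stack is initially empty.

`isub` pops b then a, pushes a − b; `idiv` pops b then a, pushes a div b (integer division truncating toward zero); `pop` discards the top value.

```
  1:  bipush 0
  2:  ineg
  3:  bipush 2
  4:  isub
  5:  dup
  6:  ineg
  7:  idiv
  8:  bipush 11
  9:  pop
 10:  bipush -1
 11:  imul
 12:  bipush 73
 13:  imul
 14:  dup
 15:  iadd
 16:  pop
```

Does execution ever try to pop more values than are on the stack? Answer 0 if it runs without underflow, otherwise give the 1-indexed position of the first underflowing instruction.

bipush 0   [0]
ineg       [0]
bipush 2   [0, 2]
isub       [-2]
dup        [-2, -2]
ineg       [-2, 2]
idiv       [-1]
bipush 11  [-1, 11]
pop        [-1]
bipush -1  [-1, -1]
imul       [1]
bipush 73  [1, 73]
imul       [73]
dup        [73, 73]
iadd       [146]
pop        []

0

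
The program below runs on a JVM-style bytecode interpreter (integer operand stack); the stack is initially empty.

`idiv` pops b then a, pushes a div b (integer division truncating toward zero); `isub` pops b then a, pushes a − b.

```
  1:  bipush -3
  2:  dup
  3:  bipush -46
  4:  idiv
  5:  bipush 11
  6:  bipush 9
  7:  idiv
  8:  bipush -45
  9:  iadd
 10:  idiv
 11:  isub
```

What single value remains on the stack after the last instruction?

bipush -3  : -3
dup        : -3 -3
bipush -46 : -3 -3 -46
idiv       : -3 0
bipush 11  : -3 0 11
bipush 9   : -3 0 11 9
idiv       : -3 0 1
bipush -45 : -3 0 1 -45
iadd       : -3 0 -44
idiv       : -3 0
isub       : -3

-3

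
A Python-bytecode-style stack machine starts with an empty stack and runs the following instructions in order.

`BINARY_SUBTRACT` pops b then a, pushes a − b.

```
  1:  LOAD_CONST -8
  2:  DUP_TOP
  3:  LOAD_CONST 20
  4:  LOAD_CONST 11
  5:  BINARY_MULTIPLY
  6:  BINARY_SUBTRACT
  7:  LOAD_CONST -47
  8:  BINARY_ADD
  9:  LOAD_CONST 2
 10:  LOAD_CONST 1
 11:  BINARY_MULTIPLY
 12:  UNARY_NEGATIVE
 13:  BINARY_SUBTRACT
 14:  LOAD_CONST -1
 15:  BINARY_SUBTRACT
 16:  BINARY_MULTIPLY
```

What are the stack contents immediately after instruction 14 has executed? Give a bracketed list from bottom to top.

[-8, -273, -1]

LOAD_CONST -8    -8
DUP_TOP          -8 -8
LOAD_CONST 20    -8 -8 20
LOAD_CONST 11    -8 -8 20 11
BINARY_MULTIPLY  -8 -8 220
BINARY_SUBTRACT  -8 -228
LOAD_CONST -47   -8 -228 -47
BINARY_ADD       -8 -275
LOAD_CONST 2     -8 -275 2
LOAD_CONST 1     -8 -275 2 1
BINARY_MULTIPLY  -8 -275 2
UNARY_NEGATIVE   -8 -275 -2
BINARY_SUBTRACT  -8 -273
LOAD_CONST -1    -8 -273 -1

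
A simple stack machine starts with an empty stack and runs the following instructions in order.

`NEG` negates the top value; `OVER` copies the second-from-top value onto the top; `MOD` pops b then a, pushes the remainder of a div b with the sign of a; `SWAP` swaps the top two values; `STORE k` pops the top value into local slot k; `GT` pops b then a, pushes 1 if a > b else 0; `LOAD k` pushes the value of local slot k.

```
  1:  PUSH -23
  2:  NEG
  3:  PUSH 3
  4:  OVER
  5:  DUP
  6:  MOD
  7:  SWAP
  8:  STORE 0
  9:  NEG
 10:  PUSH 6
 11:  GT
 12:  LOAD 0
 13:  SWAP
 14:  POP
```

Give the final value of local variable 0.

3

PUSH -23  -23
NEG       23
PUSH 3    23 3
OVER      23 3 23
DUP       23 3 23 23
MOD       23 3 0
SWAP      23 0 3
STORE 0   23 0
NEG       23 0
PUSH 6    23 0 6
GT        23 0
LOAD 0    23 0 3
SWAP      23 3 0
POP       23 3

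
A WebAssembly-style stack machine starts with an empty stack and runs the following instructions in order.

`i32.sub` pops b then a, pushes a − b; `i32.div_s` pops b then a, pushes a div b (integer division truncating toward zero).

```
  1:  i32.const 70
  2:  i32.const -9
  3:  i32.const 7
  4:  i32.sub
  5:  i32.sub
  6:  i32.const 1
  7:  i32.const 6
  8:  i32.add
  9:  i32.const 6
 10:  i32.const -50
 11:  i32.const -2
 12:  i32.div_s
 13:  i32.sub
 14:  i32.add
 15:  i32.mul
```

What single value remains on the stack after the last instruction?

-1032

i32.const 70  → 70
i32.const -9  → 70 -9
i32.const 7   → 70 -9 7
i32.sub       → 70 -16
i32.sub       → 86
i32.const 1   → 86 1
i32.const 6   → 86 1 6
i32.add       → 86 7
i32.const 6   → 86 7 6
i32.const -50 → 86 7 6 -50
i32.const -2  → 86 7 6 -50 -2
i32.div_s     → 86 7 6 25
i32.sub       → 86 7 -19
i32.add       → 86 -12
i32.mul       → -1032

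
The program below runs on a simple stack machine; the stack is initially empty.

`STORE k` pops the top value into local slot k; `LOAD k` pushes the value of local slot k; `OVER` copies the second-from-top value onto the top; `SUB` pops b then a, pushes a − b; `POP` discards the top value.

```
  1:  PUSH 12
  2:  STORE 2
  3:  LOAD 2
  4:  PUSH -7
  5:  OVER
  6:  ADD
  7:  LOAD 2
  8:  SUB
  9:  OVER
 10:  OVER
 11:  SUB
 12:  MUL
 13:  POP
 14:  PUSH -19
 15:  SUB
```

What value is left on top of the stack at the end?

31

PUSH 12  : [12]
STORE 2  : []
LOAD 2   : [12]
PUSH -7  : [12, -7]
OVER     : [12, -7, 12]
ADD      : [12, 5]
LOAD 2   : [12, 5, 12]
SUB      : [12, -7]
OVER     : [12, -7, 12]
OVER     : [12, -7, 12, -7]
SUB      : [12, -7, 19]
MUL      : [12, -133]
POP      : [12]
PUSH -19 : [12, -19]
SUB      : [31]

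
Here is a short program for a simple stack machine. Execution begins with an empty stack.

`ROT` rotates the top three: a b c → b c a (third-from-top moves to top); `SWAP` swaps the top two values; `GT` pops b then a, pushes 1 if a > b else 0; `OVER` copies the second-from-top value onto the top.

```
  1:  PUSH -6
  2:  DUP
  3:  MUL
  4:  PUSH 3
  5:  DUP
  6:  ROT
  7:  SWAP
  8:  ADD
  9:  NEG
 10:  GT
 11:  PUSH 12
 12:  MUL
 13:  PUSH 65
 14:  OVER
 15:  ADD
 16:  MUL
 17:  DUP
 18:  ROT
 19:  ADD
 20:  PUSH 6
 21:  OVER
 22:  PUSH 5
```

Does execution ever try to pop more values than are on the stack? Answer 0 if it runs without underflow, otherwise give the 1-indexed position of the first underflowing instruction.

PUSH -6  -6
DUP      -6 -6
MUL      36
PUSH 3   36 3
DUP      36 3 3
ROT      3 3 36
SWAP     3 36 3
ADD      3 39
NEG      3 -39
GT       1
PUSH 12  1 12
MUL      12
PUSH 65  12 65
OVER     12 65 12
ADD      12 77
MUL      924
DUP      924 924
ROT  — needs 3 operands, stack has 2 → underflow

18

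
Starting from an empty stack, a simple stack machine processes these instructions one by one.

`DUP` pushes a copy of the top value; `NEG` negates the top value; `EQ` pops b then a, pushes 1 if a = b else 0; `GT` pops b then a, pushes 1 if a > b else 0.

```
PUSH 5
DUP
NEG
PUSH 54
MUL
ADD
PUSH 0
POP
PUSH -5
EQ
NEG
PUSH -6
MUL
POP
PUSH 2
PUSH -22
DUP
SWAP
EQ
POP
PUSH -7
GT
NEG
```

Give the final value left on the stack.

-1

PUSH 5   → 5
DUP      → 5 5
NEG      → 5 -5
PUSH 54  → 5 -5 54
MUL      → 5 -270
ADD      → -265
PUSH 0   → -265 0
POP      → -265
PUSH -5  → -265 -5
EQ       → 0
NEG      → 0
PUSH -6  → 0 -6
MUL      → 0
POP      → (empty)
PUSH 2   → 2
PUSH -22 → 2 -22
DUP      → 2 -22 -22
SWAP     → 2 -22 -22
EQ       → 2 1
POP      → 2
PUSH -7  → 2 -7
GT       → 1
NEG      → -1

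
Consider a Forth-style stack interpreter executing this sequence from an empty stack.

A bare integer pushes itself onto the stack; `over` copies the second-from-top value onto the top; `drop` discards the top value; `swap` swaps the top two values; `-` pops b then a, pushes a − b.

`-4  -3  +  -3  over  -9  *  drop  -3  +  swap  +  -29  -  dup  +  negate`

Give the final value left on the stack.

-4     → -4
-3     → -4 -3
+      → -7
-3     → -7 -3
over   → -7 -3 -7
-9     → -7 -3 -7 -9
*      → -7 -3 63
drop   → -7 -3
-3     → -7 -3 -3
+      → -7 -6
swap   → -6 -7
+      → -13
-29    → -13 -29
-      → 16
dup    → 16 16
+      → 32
negate → -32

-32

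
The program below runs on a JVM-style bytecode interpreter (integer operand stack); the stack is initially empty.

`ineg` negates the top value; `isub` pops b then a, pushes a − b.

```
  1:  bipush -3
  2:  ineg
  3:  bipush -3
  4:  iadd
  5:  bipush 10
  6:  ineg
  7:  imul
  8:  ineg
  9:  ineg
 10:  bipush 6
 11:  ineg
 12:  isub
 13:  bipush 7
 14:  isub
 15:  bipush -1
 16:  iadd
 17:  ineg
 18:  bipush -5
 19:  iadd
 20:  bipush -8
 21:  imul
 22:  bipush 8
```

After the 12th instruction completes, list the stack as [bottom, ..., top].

bipush -3  -3
ineg       3
bipush -3  3 -3
iadd       0
bipush 10  0 10
ineg       0 -10
imul       0
ineg       0
ineg       0
bipush 6   0 6
ineg       0 -6
isub       6

[6]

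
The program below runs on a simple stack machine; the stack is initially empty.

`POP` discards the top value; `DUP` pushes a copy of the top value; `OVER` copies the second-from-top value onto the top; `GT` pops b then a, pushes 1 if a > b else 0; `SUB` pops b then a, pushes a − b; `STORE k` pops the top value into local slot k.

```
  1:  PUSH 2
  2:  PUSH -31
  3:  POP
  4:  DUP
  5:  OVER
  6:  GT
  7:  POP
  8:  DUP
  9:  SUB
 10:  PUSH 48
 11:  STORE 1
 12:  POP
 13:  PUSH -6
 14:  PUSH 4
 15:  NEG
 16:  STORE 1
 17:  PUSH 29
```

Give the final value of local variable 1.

PUSH 2   : 2
PUSH -31 : 2 -31
POP      : 2
DUP      : 2 2
OVER     : 2 2 2
GT       : 2 0
POP      : 2
DUP      : 2 2
SUB      : 0
PUSH 48  : 0 48
STORE 1  : 0
POP      : (empty)
PUSH -6  : -6
PUSH 4   : -6 4
NEG      : -6 -4
STORE 1  : -6
PUSH 29  : -6 29

-4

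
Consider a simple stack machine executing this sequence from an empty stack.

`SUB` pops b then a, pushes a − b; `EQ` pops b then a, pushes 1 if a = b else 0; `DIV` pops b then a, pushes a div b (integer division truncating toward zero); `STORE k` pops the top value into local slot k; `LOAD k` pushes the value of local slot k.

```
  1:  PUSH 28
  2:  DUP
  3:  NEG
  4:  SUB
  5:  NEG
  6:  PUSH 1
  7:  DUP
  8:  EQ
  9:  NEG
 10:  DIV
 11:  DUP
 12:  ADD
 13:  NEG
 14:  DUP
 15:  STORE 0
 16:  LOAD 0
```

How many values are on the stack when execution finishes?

PUSH 28 -> 28
DUP     -> 28 28
NEG     -> 28 -28
SUB     -> 56
NEG     -> -56
PUSH 1  -> -56 1
DUP     -> -56 1 1
EQ      -> -56 1
NEG     -> -56 -1
DIV     -> 56
DUP     -> 56 56
ADD     -> 112
NEG     -> -112
DUP     -> -112 -112
STORE 0 -> -112
LOAD 0  -> -112 -112

2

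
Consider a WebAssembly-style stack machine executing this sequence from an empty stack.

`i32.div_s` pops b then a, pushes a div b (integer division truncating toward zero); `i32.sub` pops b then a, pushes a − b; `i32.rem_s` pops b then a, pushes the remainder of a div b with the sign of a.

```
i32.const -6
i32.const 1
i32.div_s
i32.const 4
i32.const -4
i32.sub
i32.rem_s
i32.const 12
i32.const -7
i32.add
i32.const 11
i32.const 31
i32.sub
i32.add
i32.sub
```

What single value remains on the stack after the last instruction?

9

i32.const -6 → [-6]
i32.const 1  → [-6, 1]
i32.div_s    → [-6]
i32.const 4  → [-6, 4]
i32.const -4 → [-6, 4, -4]
i32.sub      → [-6, 8]
i32.rem_s    → [-6]
i32.const 12 → [-6, 12]
i32.const -7 → [-6, 12, -7]
i32.add      → [-6, 5]
i32.const 11 → [-6, 5, 11]
i32.const 31 → [-6, 5, 11, 31]
i32.sub      → [-6, 5, -20]
i32.add      → [-6, -15]
i32.sub      → [9]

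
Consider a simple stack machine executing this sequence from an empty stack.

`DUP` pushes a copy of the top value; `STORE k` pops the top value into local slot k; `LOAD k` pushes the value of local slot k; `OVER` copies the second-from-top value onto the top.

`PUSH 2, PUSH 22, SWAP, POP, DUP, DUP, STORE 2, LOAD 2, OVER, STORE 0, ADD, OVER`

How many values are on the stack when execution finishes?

PUSH 2  -> [2]
PUSH 22 -> [2, 22]
SWAP    -> [22, 2]
POP     -> [22]
DUP     -> [22, 22]
DUP     -> [22, 22, 22]
STORE 2 -> [22, 22]
LOAD 2  -> [22, 22, 22]
OVER    -> [22, 22, 22, 22]
STORE 0 -> [22, 22, 22]
ADD     -> [22, 44]
OVER    -> [22, 44, 22]

3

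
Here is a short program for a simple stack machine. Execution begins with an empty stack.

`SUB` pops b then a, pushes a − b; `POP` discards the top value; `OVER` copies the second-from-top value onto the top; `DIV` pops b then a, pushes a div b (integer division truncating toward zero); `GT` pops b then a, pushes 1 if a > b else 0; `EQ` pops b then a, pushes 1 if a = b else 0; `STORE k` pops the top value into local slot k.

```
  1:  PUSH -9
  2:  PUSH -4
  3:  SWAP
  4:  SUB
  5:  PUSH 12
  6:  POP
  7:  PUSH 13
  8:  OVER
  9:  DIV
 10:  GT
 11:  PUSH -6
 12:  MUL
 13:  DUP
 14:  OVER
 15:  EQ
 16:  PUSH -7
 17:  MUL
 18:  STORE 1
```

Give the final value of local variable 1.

-7

PUSH -9 : [-9]
PUSH -4 : [-9, -4]
SWAP    : [-4, -9]
SUB     : [5]
PUSH 12 : [5, 12]
POP     : [5]
PUSH 13 : [5, 13]
OVER    : [5, 13, 5]
DIV     : [5, 2]
GT      : [1]
PUSH -6 : [1, -6]
MUL     : [-6]
DUP     : [-6, -6]
OVER    : [-6, -6, -6]
EQ      : [-6, 1]
PUSH -7 : [-6, 1, -7]
MUL     : [-6, -7]
STORE 1 : [-6]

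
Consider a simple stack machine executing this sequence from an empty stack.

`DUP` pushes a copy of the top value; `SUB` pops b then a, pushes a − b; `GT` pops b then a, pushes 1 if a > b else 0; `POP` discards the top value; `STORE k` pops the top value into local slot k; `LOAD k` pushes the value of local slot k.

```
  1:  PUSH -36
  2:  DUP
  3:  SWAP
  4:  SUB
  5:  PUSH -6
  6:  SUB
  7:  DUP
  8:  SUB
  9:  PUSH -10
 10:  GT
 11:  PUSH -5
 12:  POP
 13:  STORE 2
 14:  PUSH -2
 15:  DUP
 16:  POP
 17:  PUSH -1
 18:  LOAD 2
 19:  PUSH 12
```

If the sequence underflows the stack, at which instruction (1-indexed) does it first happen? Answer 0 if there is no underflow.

0

PUSH -36  [-36]
DUP       [-36, -36]
SWAP      [-36, -36]
SUB       [0]
PUSH -6   [0, -6]
SUB       [6]
DUP       [6, 6]
SUB       [0]
PUSH -10  [0, -10]
GT        [1]
PUSH -5   [1, -5]
POP       [1]
STORE 2   []
PUSH -2   [-2]
DUP       [-2, -2]
POP       [-2]
PUSH -1   [-2, -1]
LOAD 2    [-2, -1, 1]
PUSH 12   [-2, -1, 1, 12]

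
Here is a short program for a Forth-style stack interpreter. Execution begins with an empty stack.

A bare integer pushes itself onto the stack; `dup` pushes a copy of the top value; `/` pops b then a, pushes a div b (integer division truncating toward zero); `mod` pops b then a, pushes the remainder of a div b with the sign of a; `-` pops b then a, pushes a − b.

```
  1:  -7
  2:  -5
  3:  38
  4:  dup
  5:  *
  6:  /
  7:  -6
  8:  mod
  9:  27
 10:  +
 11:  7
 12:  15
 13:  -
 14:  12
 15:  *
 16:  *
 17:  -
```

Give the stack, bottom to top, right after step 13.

[-7, 27, -8]

-7  : [-7]
-5  : [-7, -5]
38  : [-7, -5, 38]
dup : [-7, -5, 38, 38]
*   : [-7, -5, 1444]
/   : [-7, 0]
-6  : [-7, 0, -6]
mod : [-7, 0]
27  : [-7, 0, 27]
+   : [-7, 27]
7   : [-7, 27, 7]
15  : [-7, 27, 7, 15]
-   : [-7, 27, -8]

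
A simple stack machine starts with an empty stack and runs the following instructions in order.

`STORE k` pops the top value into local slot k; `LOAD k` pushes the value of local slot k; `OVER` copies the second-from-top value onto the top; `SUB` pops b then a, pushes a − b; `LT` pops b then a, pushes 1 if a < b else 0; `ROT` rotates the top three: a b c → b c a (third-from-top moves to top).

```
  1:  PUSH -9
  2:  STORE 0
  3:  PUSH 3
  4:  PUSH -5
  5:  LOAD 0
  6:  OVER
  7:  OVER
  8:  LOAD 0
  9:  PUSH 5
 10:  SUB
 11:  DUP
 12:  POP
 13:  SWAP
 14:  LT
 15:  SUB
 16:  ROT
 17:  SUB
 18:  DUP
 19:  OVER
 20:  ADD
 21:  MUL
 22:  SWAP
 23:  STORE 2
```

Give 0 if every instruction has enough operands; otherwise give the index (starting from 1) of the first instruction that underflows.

PUSH -9  [-9]
STORE 0  []
PUSH 3   [3]
PUSH -5  [3, -5]
LOAD 0   [3, -5, -9]
OVER     [3, -5, -9, -5]
OVER     [3, -5, -9, -5, -9]
LOAD 0   [3, -5, -9, -5, -9, -9]
PUSH 5   [3, -5, -9, -5, -9, -9, 5]
SUB      [3, -5, -9, -5, -9, -14]
DUP      [3, -5, -9, -5, -9, -14, -14]
POP      [3, -5, -9, -5, -9, -14]
SWAP     [3, -5, -9, -5, -14, -9]
LT       [3, -5, -9, -5, 1]
SUB      [3, -5, -9, -6]
ROT      [3, -9, -6, -5]
SUB      [3, -9, -1]
DUP      [3, -9, -1, -1]
OVER     [3, -9, -1, -1, -1]
ADD      [3, -9, -1, -2]
MUL      [3, -9, 2]
SWAP     [3, 2, -9]
STORE 2  [3, 2]

0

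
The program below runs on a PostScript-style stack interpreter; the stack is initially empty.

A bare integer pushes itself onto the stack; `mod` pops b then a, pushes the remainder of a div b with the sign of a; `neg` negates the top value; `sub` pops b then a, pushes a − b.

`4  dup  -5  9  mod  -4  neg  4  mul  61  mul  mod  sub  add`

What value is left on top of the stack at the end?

4   -> 4
dup -> 4 4
-5  -> 4 4 -5
9   -> 4 4 -5 9
mod -> 4 4 -5
-4  -> 4 4 -5 -4
neg -> 4 4 -5 4
4   -> 4 4 -5 4 4
mul -> 4 4 -5 16
61  -> 4 4 -5 16 61
mul -> 4 4 -5 976
mod -> 4 4 -5
sub -> 4 9
add -> 13

13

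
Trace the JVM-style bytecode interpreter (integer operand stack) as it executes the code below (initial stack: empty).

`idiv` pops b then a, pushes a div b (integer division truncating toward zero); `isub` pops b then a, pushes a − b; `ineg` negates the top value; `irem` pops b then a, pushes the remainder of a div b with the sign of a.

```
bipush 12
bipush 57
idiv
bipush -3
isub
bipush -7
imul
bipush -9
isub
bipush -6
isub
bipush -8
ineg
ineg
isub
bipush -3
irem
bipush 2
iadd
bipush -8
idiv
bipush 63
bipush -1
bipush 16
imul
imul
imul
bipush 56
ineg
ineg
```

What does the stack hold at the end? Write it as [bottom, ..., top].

[0, 56]

bipush 12 : [12]
bipush 57 : [12, 57]
idiv      : [0]
bipush -3 : [0, -3]
isub      : [3]
bipush -7 : [3, -7]
imul      : [-21]
bipush -9 : [-21, -9]
isub      : [-12]
bipush -6 : [-12, -6]
isub      : [-6]
bipush -8 : [-6, -8]
ineg      : [-6, 8]
ineg      : [-6, -8]
isub      : [2]
bipush -3 : [2, -3]
irem      : [2]
bipush 2  : [2, 2]
iadd      : [4]
bipush -8 : [4, -8]
idiv      : [0]
bipush 63 : [0, 63]
bipush -1 : [0, 63, -1]
bipush 16 : [0, 63, -1, 16]
imul      : [0, 63, -16]
imul      : [0, -1008]
imul      : [0]
bipush 56 : [0, 56]
ineg      : [0, -56]
ineg      : [0, 56]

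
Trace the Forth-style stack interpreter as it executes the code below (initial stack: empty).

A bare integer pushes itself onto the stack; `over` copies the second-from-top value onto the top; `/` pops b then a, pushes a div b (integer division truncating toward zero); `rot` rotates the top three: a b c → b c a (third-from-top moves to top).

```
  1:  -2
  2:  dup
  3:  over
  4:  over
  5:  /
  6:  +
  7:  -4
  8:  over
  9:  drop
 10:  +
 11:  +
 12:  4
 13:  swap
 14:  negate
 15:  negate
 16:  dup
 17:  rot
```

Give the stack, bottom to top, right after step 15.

-2     : -2
dup    : -2 -2
over   : -2 -2 -2
over   : -2 -2 -2 -2
/      : -2 -2 1
+      : -2 -1
-4     : -2 -1 -4
over   : -2 -1 -4 -1
drop   : -2 -1 -4
+      : -2 -5
+      : -7
4      : -7 4
swap   : 4 -7
negate : 4 7
negate : 4 -7

[4, -7]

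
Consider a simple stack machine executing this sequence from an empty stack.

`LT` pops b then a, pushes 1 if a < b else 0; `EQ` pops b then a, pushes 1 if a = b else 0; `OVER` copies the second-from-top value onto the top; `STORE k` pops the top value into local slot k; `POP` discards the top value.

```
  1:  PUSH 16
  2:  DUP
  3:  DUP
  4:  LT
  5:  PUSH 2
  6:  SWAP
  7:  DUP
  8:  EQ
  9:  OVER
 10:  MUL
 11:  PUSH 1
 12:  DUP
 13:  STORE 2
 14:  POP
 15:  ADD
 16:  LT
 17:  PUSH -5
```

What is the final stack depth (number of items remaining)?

2

PUSH 16  [16]
DUP      [16, 16]
DUP      [16, 16, 16]
LT       [16, 0]
PUSH 2   [16, 0, 2]
SWAP     [16, 2, 0]
DUP      [16, 2, 0, 0]
EQ       [16, 2, 1]
OVER     [16, 2, 1, 2]
MUL      [16, 2, 2]
PUSH 1   [16, 2, 2, 1]
DUP      [16, 2, 2, 1, 1]
STORE 2  [16, 2, 2, 1]
POP      [16, 2, 2]
ADD      [16, 4]
LT       [0]
PUSH -5  [0, -5]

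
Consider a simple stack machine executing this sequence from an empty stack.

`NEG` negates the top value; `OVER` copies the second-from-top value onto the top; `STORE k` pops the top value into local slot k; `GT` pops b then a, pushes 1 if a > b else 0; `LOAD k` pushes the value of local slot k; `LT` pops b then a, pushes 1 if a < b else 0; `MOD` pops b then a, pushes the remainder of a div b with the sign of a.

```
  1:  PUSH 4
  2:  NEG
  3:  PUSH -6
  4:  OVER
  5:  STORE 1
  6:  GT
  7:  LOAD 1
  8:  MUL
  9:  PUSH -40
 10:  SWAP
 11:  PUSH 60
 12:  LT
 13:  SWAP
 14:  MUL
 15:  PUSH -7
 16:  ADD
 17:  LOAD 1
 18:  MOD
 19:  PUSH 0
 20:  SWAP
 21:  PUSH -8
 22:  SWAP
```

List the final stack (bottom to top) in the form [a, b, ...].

PUSH 4    [4]
NEG       [-4]
PUSH -6   [-4, -6]
OVER      [-4, -6, -4]
STORE 1   [-4, -6]
GT        [1]
LOAD 1    [1, -4]
MUL       [-4]
PUSH -40  [-4, -40]
SWAP      [-40, -4]
PUSH 60   [-40, -4, 60]
LT        [-40, 1]
SWAP      [1, -40]
MUL       [-40]
PUSH -7   [-40, -7]
ADD       [-47]
LOAD 1    [-47, -4]
MOD       [-3]
PUSH 0    [-3, 0]
SWAP      [0, -3]
PUSH -8   [0, -3, -8]
SWAP      [0, -8, -3]

[0, -8, -3]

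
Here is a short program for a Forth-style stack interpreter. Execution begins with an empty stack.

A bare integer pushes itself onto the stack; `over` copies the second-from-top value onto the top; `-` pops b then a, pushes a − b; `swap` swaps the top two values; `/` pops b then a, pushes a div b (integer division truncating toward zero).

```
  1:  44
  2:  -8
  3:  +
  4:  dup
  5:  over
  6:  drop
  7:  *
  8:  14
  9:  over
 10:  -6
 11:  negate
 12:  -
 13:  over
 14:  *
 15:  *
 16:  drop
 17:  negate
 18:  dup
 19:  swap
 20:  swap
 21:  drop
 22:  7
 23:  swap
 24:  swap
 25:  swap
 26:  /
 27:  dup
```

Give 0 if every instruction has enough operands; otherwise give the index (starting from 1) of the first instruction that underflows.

0

44     → [44]
-8     → [44, -8]
+      → [36]
dup    → [36, 36]
over   → [36, 36, 36]
drop   → [36, 36]
*      → [1296]
14     → [1296, 14]
over   → [1296, 14, 1296]
-6     → [1296, 14, 1296, -6]
negate → [1296, 14, 1296, 6]
-      → [1296, 14, 1290]
over   → [1296, 14, 1290, 14]
*      → [1296, 14, 18060]
*      → [1296, 252840]
drop   → [1296]
negate → [-1296]
dup    → [-1296, -1296]
swap   → [-1296, -1296]
swap   → [-1296, -1296]
drop   → [-1296]
7      → [-1296, 7]
swap   → [7, -1296]
swap   → [-1296, 7]
swap   → [7, -1296]
/      → [0]
dup    → [0, 0]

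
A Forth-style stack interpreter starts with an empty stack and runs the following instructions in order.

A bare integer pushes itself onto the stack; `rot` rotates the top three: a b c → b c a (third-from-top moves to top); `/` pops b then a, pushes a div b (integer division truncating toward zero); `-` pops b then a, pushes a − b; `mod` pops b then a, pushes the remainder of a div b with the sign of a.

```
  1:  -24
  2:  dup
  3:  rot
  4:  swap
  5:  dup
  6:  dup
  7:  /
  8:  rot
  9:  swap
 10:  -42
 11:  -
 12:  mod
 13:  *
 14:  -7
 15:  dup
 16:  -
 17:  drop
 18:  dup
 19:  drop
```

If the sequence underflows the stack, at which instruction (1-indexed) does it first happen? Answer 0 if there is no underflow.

3

-24 : -24
dup : -24 -24
rot  — needs 3 operands, stack has 2 → underflow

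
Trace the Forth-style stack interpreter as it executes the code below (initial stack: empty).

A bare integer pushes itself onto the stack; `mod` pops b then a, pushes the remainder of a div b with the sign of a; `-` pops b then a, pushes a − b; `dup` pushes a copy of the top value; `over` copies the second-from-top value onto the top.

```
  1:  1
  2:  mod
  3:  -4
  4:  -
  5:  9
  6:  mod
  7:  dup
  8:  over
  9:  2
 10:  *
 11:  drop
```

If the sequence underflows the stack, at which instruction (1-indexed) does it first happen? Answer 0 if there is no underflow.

1  [1]
mod  — needs 2 operands, stack has 1 → underflow

2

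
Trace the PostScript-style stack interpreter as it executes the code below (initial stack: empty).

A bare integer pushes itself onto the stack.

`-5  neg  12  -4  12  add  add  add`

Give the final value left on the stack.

25

-5  → -5
neg → 5
12  → 5 12
-4  → 5 12 -4
12  → 5 12 -4 12
add → 5 12 8
add → 5 20
add → 25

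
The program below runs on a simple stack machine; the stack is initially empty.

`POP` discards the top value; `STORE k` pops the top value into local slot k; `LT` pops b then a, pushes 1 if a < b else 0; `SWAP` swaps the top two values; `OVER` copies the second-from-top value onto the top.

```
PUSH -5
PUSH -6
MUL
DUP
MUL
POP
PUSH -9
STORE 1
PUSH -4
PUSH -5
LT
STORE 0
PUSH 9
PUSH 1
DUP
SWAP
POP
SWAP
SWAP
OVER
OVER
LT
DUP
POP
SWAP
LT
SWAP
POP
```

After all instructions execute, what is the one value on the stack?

PUSH -5 -> -5
PUSH -6 -> -5 -6
MUL     -> 30
DUP     -> 30 30
MUL     -> 900
POP     -> (empty)
PUSH -9 -> -9
STORE 1 -> (empty)
PUSH -4 -> -4
PUSH -5 -> -4 -5
LT      -> 0
STORE 0 -> (empty)
PUSH 9  -> 9
PUSH 1  -> 9 1
DUP     -> 9 1 1
SWAP    -> 9 1 1
POP     -> 9 1
SWAP    -> 1 9
SWAP    -> 9 1
OVER    -> 9 1 9
OVER    -> 9 1 9 1
LT      -> 9 1 0
DUP     -> 9 1 0 0
POP     -> 9 1 0
SWAP    -> 9 0 1
LT      -> 9 1
SWAP    -> 1 9
POP     -> 1

1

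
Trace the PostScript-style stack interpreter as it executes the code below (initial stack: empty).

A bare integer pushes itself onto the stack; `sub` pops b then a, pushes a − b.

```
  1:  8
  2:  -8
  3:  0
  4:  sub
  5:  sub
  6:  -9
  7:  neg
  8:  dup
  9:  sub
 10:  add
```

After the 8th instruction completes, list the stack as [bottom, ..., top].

8   -> [8]
-8  -> [8, -8]
0   -> [8, -8, 0]
sub -> [8, -8]
sub -> [16]
-9  -> [16, -9]
neg -> [16, 9]
dup -> [16, 9, 9]

[16, 9, 9]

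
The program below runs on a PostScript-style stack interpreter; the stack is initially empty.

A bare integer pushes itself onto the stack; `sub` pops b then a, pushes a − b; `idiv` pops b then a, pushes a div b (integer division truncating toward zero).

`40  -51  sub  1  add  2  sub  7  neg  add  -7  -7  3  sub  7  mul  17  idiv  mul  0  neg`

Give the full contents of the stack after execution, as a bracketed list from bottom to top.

[83, 28, 0]

40   : 40
-51  : 40 -51
sub  : 91
1    : 91 1
add  : 92
2    : 92 2
sub  : 90
7    : 90 7
neg  : 90 -7
add  : 83
-7   : 83 -7
-7   : 83 -7 -7
3    : 83 -7 -7 3
sub  : 83 -7 -10
7    : 83 -7 -10 7
mul  : 83 -7 -70
17   : 83 -7 -70 17
idiv : 83 -7 -4
mul  : 83 28
0    : 83 28 0
neg  : 83 28 0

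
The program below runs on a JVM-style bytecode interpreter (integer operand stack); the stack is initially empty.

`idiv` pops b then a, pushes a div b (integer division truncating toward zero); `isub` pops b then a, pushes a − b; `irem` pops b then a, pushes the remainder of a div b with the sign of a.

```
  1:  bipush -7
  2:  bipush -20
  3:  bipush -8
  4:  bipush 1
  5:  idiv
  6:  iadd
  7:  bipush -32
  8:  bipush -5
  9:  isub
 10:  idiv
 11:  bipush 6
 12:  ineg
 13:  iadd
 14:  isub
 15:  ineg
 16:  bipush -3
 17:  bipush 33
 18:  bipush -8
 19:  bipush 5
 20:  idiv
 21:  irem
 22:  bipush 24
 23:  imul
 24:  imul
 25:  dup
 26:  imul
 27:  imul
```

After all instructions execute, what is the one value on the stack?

bipush -7  : [-7]
bipush -20 : [-7, -20]
bipush -8  : [-7, -20, -8]
bipush 1   : [-7, -20, -8, 1]
idiv       : [-7, -20, -8]
iadd       : [-7, -28]
bipush -32 : [-7, -28, -32]
bipush -5  : [-7, -28, -32, -5]
isub       : [-7, -28, -27]
idiv       : [-7, 1]
bipush 6   : [-7, 1, 6]
ineg       : [-7, 1, -6]
iadd       : [-7, -5]
isub       : [-2]
ineg       : [2]
bipush -3  : [2, -3]
bipush 33  : [2, -3, 33]
bipush -8  : [2, -3, 33, -8]
bipush 5   : [2, -3, 33, -8, 5]
idiv       : [2, -3, 33, -1]
irem       : [2, -3, 0]
bipush 24  : [2, -3, 0, 24]
imul       : [2, -3, 0]
imul       : [2, 0]
dup        : [2, 0, 0]
imul       : [2, 0]
imul       : [0]

0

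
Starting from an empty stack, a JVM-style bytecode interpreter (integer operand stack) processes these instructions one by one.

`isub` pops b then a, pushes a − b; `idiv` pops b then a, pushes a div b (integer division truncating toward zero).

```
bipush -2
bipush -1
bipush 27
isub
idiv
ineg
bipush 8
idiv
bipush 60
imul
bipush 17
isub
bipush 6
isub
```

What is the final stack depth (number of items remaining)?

bipush -2 : -2
bipush -1 : -2 -1
bipush 27 : -2 -1 27
isub      : -2 -28
idiv      : 0
ineg      : 0
bipush 8  : 0 8
idiv      : 0
bipush 60 : 0 60
imul      : 0
bipush 17 : 0 17
isub      : -17
bipush 6  : -17 6
isub      : -23

1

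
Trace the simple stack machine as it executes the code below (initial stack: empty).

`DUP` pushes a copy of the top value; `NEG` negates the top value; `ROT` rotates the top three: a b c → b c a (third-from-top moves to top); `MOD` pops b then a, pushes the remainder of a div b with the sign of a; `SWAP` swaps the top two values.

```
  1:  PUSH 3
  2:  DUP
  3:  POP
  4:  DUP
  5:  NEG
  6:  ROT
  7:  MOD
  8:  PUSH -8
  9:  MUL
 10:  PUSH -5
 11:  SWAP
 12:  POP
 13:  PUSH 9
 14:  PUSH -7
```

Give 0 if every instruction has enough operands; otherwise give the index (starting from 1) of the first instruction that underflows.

6

PUSH 3 -> [3]
DUP    -> [3, 3]
POP    -> [3]
DUP    -> [3, 3]
NEG    -> [3, -3]
ROT  — needs 3 operands, stack has 2 → underflow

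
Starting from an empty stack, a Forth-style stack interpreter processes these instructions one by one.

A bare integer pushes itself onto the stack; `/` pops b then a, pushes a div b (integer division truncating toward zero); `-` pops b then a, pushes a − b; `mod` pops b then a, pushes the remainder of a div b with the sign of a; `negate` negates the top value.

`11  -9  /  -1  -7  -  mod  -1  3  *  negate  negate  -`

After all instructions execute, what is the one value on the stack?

2

11     : 11
-9     : 11 -9
/      : -1
-1     : -1 -1
-7     : -1 -1 -7
-      : -1 6
mod    : -1
-1     : -1 -1
3      : -1 -1 3
*      : -1 -3
negate : -1 3
negate : -1 -3
-      : 2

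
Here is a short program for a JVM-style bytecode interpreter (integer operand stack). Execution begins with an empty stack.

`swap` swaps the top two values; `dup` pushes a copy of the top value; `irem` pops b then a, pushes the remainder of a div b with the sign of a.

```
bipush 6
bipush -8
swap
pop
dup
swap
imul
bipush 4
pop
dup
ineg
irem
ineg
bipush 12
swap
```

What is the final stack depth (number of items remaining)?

bipush 6  -> 6
bipush -8 -> 6 -8
swap      -> -8 6
pop       -> -8
dup       -> -8 -8
swap      -> -8 -8
imul      -> 64
bipush 4  -> 64 4
pop       -> 64
dup       -> 64 64
ineg      -> 64 -64
irem      -> 0
ineg      -> 0
bipush 12 -> 0 12
swap      -> 12 0

2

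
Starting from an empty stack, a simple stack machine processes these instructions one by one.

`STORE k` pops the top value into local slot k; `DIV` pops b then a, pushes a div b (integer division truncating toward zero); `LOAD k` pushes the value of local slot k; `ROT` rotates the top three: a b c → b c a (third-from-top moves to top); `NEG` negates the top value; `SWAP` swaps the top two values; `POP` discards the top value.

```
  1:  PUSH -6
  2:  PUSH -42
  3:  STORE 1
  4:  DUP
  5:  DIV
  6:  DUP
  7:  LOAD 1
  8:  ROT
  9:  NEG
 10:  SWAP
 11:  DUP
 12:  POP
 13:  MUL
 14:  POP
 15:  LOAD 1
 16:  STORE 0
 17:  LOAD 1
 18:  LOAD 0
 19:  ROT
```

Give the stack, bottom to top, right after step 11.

[1, -1, -42, -42]

PUSH -6  → [-6]
PUSH -42 → [-6, -42]
STORE 1  → [-6]
DUP      → [-6, -6]
DIV      → [1]
DUP      → [1, 1]
LOAD 1   → [1, 1, -42]
ROT      → [1, -42, 1]
NEG      → [1, -42, -1]
SWAP     → [1, -1, -42]
DUP      → [1, -1, -42, -42]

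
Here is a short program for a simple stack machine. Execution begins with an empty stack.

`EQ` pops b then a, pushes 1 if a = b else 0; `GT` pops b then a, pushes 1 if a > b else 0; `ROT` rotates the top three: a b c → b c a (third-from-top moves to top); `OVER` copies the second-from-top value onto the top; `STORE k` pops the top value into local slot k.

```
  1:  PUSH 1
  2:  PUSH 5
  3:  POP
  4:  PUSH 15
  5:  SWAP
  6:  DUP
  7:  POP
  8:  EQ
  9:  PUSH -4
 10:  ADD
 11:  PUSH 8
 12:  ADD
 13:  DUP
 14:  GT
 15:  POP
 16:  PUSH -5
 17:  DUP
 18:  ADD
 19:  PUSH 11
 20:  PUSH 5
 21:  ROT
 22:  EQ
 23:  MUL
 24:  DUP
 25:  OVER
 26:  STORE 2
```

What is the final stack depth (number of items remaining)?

2

PUSH 1  -> [1]
PUSH 5  -> [1, 5]
POP     -> [1]
PUSH 15 -> [1, 15]
SWAP    -> [15, 1]
DUP     -> [15, 1, 1]
POP     -> [15, 1]
EQ      -> [0]
PUSH -4 -> [0, -4]
ADD     -> [-4]
PUSH 8  -> [-4, 8]
ADD     -> [4]
DUP     -> [4, 4]
GT      -> [0]
POP     -> []
PUSH -5 -> [-5]
DUP     -> [-5, -5]
ADD     -> [-10]
PUSH 11 -> [-10, 11]
PUSH 5  -> [-10, 11, 5]
ROT     -> [11, 5, -10]
EQ      -> [11, 0]
MUL     -> [0]
DUP     -> [0, 0]
OVER    -> [0, 0, 0]
STORE 2 -> [0, 0]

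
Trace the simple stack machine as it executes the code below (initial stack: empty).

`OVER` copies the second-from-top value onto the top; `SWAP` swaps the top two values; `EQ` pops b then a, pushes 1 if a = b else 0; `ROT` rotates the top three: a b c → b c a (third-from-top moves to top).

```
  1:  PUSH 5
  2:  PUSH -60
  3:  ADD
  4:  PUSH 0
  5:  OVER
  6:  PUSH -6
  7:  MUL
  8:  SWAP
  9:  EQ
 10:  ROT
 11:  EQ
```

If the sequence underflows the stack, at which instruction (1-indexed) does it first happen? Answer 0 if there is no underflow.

10

PUSH 5   -> [5]
PUSH -60 -> [5, -60]
ADD      -> [-55]
PUSH 0   -> [-55, 0]
OVER     -> [-55, 0, -55]
PUSH -6  -> [-55, 0, -55, -6]
MUL      -> [-55, 0, 330]
SWAP     -> [-55, 330, 0]
EQ       -> [-55, 0]
ROT  — needs 3 operands, stack has 2 → underflow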